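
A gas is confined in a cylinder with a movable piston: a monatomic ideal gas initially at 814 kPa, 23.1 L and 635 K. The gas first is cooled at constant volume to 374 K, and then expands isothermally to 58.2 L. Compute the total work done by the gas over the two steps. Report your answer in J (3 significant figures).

Step 1 (isochoric): W = 0 (constant volume).
After step 1: P = 479.4 kPa (V unchanged).
Step 2 (isothermal): W = P₁V₁ ln(V₂/V₁) = (11075) ln(58.2/23.1) = 10234 J.
W_total = 0 + 10234 = 10234 J.

W_total ≈ 10200 J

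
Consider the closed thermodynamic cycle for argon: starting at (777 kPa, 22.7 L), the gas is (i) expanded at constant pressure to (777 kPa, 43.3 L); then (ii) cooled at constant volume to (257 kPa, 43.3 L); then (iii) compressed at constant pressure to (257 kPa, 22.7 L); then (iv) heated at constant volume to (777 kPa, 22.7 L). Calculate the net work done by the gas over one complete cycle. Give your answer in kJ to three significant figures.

W_net ≈ 10.7 kJ

Constant-volume legs do no work.
W(i) = (777)(43.3 − 22.7) = 16006 J; W(iii) = (257)(22.7 − 43.3) = -5294 J.
W_net = 16006 − 5294 = 10712 J (the clockwise enclosed area).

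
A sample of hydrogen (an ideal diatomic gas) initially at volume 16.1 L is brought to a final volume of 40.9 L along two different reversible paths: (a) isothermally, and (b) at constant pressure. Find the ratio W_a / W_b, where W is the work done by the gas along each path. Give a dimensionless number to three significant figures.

Path (a) isothermal: W = P₁V₁ ln(V₂/V₁) → W_a/(P₁V₁) = 0.9323.
Path (b) isobaric: W = P₁(V₂ − V₁) → W_b/(P₁V₁) = 1.54.
W_a / W_b = 0.9323 / 1.54 = 0.6053.

W_a / W_b ≈ 0.605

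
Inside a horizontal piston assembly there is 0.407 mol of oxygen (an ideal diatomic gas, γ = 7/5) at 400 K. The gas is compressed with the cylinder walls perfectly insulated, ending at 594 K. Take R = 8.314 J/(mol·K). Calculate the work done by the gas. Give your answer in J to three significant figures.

W ≈ -1640 J

Adiabatic ⇒ Q = 0, so W_by = −ΔU = nCᵥ(T₁ − T₂).
Cᵥ = 5R/2 = 20.79 J/(mol·K).
W = (0.407)(20.79)(400 − 594) = -1641 J.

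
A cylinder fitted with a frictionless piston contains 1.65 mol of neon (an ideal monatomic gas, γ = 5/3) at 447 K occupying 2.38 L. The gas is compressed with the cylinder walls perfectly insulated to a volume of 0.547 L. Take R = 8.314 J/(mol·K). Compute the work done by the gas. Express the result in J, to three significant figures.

Adiabatic: TV^(γ−1) = const with γ = 5/3.
T₂ = T₁ (V₁/V₂)^(γ−1) = 447 × (2.38/0.547)^0.667 = 447 × 2.665 = 1191 K.
W_by = nCᵥ(T₁ − T₂) = (1.65)(12.47)(447 − 1191) = -15316 J.

W ≈ -15300 J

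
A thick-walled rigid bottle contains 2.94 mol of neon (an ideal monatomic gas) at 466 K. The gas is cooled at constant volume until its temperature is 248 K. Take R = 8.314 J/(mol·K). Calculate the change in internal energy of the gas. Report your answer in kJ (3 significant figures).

Constant volume ⇒ W = 0, so Q = ΔU = nCᵥΔT with Cᵥ = 3R/2 = 12.47 J/(mol·K).
ΔU = (2.94)(12.47)(248 − 466) = -7993 J.

ΔU ≈ -7.99 kJ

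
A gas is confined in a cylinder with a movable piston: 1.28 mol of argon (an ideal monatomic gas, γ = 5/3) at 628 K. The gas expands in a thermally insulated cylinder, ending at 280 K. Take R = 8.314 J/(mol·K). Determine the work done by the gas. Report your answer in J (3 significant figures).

W ≈ 5560 J

Adiabatic ⇒ Q = 0, so W_by = −ΔU = nCᵥ(T₁ − T₂).
Cᵥ = 3R/2 = 12.47 J/(mol·K).
W = (1.28)(12.47)(628 − 280) = 5555 J.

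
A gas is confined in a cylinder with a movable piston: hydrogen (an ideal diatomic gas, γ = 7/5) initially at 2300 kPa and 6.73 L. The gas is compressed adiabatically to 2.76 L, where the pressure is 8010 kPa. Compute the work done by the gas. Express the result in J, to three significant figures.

Adiabatic: W = (P₁V₁ − P₂V₂)/(γ − 1) with γ = 7/5.
P₁V₁ = 15479 J, P₂V₂ = 22108 J.
W = (15479 − 22108) / 0.4 = -16571 J.

W ≈ -16600 J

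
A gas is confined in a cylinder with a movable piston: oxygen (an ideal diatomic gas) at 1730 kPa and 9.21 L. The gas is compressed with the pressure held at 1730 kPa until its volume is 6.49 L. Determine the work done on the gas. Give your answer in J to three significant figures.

Isobaric: W = P ΔV.
W = (1730 kPa)(6.49 − 9.21 L) = (1730)(-2.72) = -4706 J.
Work on gas = −W_by = 4706 J.

W ≈ 4710 J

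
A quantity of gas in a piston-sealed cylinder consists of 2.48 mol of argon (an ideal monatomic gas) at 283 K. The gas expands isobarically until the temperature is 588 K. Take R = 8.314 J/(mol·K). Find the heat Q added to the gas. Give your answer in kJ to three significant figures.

Q ≈ 15.7 kJ

Isobaric: W = nRΔT = (2.48)(8.314)(305) = 6289 J.
ΔU = nCᵥΔT with Cᵥ = 3R/2: ΔU = (2.48)(12.47)(305) = 9433 J.
Q = ΔU + W = 9433 + 6289 = 15722 J.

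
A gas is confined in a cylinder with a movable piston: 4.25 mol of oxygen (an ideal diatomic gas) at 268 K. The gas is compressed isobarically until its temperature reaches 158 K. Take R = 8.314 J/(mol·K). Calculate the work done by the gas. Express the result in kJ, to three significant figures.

Isobaric: W = P ΔV = nR ΔT.
W = (4.25)(8.314)(158 − 268) = -3887 J.

W ≈ -3.89 kJ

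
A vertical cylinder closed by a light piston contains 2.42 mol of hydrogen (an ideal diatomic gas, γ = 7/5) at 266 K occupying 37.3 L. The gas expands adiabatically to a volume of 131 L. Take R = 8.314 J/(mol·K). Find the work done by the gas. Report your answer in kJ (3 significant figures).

Adiabatic: TV^(γ−1) = const with γ = 7/5.
T₂ = T₁ (V₁/V₂)^(γ−1) = 266 × (37.3/131)^0.4 = 266 × 0.605 = 160.9 K.
W_by = nCᵥ(T₁ − T₂) = (2.42)(20.79)(266 − 160.9) = 5285 J.

W ≈ 5.28 kJ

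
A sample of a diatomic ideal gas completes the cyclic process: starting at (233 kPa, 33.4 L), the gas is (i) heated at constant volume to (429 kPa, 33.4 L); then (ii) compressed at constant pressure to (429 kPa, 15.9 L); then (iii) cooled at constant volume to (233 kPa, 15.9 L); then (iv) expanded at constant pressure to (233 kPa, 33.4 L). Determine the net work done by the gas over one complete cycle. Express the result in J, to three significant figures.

Constant-volume legs do no work.
W(ii) = (429)(15.9 − 33.4) = -7508 J; W(iv) = (233)(33.4 − 15.9) = 4078 J.
W_net = -7508 + 4078 = -3430 J (the counter-clockwise enclosed area).

W_net ≈ -3430 J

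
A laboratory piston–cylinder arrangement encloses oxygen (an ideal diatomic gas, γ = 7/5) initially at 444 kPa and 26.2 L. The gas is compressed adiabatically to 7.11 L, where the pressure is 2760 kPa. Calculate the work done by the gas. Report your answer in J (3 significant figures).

Adiabatic: W = (P₁V₁ − P₂V₂)/(γ − 1) with γ = 7/5.
P₁V₁ = 11633 J, P₂V₂ = 19624 J.
W = (11633 − 19624) / 0.4 = -19977 J.

W ≈ -20000 J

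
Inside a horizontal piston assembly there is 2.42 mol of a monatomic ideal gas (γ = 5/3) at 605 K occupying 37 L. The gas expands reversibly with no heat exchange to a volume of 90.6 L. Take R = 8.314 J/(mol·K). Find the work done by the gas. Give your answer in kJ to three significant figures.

Adiabatic: TV^(γ−1) = const with γ = 5/3.
T₂ = T₁ (V₁/V₂)^(γ−1) = 605 × (37/90.6)^0.667 = 605 × 0.5504 = 333 K.
W_by = nCᵥ(T₁ − T₂) = (2.42)(12.47)(605 − 333) = 8208 J.

W ≈ 8.21 kJ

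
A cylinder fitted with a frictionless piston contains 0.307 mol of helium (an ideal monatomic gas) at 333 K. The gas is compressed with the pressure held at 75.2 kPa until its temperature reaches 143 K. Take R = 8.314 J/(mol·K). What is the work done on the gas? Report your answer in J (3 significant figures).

W ≈ 485 J

Isobaric: W = P ΔV = nR ΔT.
W = (0.307)(8.314)(143 − 333) = -485 J.
Work on gas = −W_by = 485 J.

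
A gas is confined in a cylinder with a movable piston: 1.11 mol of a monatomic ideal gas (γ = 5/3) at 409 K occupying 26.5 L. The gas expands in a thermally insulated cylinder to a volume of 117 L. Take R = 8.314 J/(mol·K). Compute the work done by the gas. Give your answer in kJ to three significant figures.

Adiabatic: TV^(γ−1) = const with γ = 5/3.
T₂ = T₁ (V₁/V₂)^(γ−1) = 409 × (26.5/117)^0.667 = 409 × 0.3716 = 152 K.
W_by = nCᵥ(T₁ − T₂) = (1.11)(12.47)(409 − 152) = 3558 J.

W ≈ 3.56 kJ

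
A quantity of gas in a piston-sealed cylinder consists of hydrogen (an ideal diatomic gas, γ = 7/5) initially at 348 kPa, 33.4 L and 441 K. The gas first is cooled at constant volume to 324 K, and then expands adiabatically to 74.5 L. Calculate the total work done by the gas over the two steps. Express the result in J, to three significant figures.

W_total ≈ 5860 J

Step 1 (isochoric): W = 0 (constant volume).
After step 1: P = 255.7 kPa (V unchanged).
Step 2 (adiabatic): W = (P₁V₁ − P₂V₂)/(γ−1) = (8539 − 6195)/0.4 = 5860 J.
W_total = 0 + 5860 = 5860 J.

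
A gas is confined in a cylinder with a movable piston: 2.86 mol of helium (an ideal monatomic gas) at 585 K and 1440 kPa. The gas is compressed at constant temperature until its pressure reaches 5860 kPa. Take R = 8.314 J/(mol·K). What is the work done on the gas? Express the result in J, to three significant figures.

Isothermal process: W = nRT ln(V₂/V₁) = nRT ln(P₁/P₂).
W = (2.86)(8.314)(585) × ln(1440/5860)
  = 13910 × ln(0.2457) = 13910 × -1.404
W_by_gas = -19523 J; work on gas = −W_by = 19523 J.

W ≈ 19500 J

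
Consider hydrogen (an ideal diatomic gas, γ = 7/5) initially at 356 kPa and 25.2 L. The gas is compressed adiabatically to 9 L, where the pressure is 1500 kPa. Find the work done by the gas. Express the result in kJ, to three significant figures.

W ≈ -11.3 kJ

Adiabatic: W = (P₁V₁ − P₂V₂)/(γ − 1) with γ = 7/5.
P₁V₁ = 8971 J, P₂V₂ = 13500 J.
W = (8971 − 13500) / 0.4 = -11322 J.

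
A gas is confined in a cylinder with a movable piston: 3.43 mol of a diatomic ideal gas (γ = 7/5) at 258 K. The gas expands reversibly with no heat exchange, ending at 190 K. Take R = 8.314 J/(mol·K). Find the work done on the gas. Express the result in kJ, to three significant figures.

Adiabatic ⇒ Q = 0, so W_by = −ΔU = nCᵥ(T₁ − T₂).
Cᵥ = 5R/2 = 20.79 J/(mol·K).
W = (3.43)(20.79)(258 − 190) = 4848 J.
Work on gas = −W_by = -4848 J.

W ≈ -4.85 kJ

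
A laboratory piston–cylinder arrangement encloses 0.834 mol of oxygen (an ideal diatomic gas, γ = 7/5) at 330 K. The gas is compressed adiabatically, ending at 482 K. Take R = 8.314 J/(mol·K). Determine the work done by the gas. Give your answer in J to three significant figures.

Adiabatic ⇒ Q = 0, so W_by = −ΔU = nCᵥ(T₁ − T₂).
Cᵥ = 5R/2 = 20.79 J/(mol·K).
W = (0.834)(20.79)(330 − 482) = -2635 J.

W ≈ -2630 J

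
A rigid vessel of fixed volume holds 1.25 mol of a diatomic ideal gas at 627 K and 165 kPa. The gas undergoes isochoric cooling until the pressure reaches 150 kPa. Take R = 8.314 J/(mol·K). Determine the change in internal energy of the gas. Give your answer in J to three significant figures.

Constant volume ⇒ W = 0, so Q = ΔU = nCᵥΔT with Cᵥ = 5R/2 = 20.79 J/(mol·K).
At constant V, T₂/T₁ = P₂/P₁ ⇒ ΔT = T₁(P₂/P₁ − 1) = 627·(150/165 − 1) = -57 K.
ΔU = (1.25)(20.79)(-57) = -1481 J.

ΔU ≈ -1480 J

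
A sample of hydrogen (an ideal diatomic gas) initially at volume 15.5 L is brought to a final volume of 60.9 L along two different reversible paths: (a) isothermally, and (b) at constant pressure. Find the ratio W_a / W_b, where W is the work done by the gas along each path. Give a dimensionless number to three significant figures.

Path (a) isothermal: W = P₁V₁ ln(V₂/V₁) → W_a/(P₁V₁) = 1.368.
Path (b) isobaric: W = P₁(V₂ − V₁) → W_b/(P₁V₁) = 2.929.
W_a / W_b = 1.368 / 2.929 = 0.4672.

W_a / W_b ≈ 0.467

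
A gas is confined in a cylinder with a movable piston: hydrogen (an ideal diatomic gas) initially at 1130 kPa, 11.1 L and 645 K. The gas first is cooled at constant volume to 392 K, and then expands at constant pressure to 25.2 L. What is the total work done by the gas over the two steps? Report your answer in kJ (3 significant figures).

Step 1 (isochoric): W = 0 (constant volume).
After step 1: P = 686.8 kPa (V unchanged).
Step 2 (isobaric): W = PΔV = (686.8 kPa)(25.2 − 11.1 L) = 9683 J.
W_total = 0 + 9683 = 9683 J.

W_total ≈ 9.68 kJ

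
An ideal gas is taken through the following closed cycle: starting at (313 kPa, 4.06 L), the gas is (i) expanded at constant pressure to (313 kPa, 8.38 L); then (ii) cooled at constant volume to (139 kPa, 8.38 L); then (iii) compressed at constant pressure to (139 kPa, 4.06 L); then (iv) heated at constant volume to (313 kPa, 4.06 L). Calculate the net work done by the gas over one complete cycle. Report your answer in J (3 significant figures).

W_net ≈ 752 J

Constant-volume legs do no work.
W(i) = (313)(8.38 − 4.06) = 1352 J; W(iii) = (139)(4.06 − 8.38) = -600.5 J.
W_net = 1352 − 600.5 = 751.7 J (the clockwise enclosed area).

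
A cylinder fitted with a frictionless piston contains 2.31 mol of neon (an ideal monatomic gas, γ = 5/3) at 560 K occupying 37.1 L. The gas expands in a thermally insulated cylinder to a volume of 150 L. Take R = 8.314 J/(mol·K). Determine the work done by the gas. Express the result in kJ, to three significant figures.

W ≈ 9.78 kJ

Adiabatic: TV^(γ−1) = const with γ = 5/3.
T₂ = T₁ (V₁/V₂)^(γ−1) = 560 × (37.1/150)^0.667 = 560 × 0.394 = 220.7 K.
W_by = nCᵥ(T₁ − T₂) = (2.31)(12.47)(560 − 220.7) = 9776 J.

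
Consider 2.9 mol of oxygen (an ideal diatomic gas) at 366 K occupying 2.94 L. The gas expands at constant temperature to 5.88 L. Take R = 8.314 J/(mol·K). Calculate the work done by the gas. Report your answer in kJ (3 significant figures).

Isothermal: W = nRT ln(V₂/V₁).
W = (2.9)(8.314)(366) × ln(5.88/2.94)
  = 8824 × 0.6931
W_by_gas = 6117 J.

W ≈ 6.12 kJ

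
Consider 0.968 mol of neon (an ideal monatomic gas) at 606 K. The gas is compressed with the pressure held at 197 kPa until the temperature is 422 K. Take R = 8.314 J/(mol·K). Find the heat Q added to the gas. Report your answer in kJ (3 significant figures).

Q ≈ -3.70 kJ

Isobaric: W = nRΔT = (0.968)(8.314)(-184) = -1481 J.
ΔU = nCᵥΔT with Cᵥ = 3R/2: ΔU = (0.968)(12.47)(-184) = -2221 J.
Q = ΔU + W = -2221 − 1481 = -3702 J.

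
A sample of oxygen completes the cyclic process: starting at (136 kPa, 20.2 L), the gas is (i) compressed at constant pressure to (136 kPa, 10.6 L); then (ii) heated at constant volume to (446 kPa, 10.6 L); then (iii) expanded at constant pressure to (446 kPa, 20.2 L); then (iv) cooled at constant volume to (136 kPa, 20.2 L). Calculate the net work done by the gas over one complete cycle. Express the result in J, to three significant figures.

Constant-volume legs do no work.
W(i) = (136)(10.6 − 20.2) = -1306 J; W(iii) = (446)(20.2 − 10.6) = 4282 J.
W_net = -1306 + 4282 = 2976 J (the clockwise enclosed area).

W_net ≈ 2980 J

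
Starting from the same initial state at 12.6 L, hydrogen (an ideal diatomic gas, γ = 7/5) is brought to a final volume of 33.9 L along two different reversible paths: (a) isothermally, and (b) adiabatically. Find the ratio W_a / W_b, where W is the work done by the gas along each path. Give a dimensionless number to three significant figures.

W_a / W_b ≈ 1.21

Path (a) isothermal: W = P₁V₁ ln(V₂/V₁) → W_a/(P₁V₁) = 0.9897.
Path (b) adiabatic: W = P₁V₁(1 − (V₁/V₂)^(γ−1))/(γ−1) → W_b/(P₁V₁) = 0.8173.
W_a / W_b = 0.9897 / 0.8173 = 1.211.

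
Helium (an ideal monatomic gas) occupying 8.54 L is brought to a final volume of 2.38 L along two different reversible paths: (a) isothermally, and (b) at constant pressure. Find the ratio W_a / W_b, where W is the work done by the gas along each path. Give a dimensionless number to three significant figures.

Path (a) isothermal: W = P₁V₁ ln(V₂/V₁) → W_a/(P₁V₁) = -1.278.
Path (b) isobaric: W = P₁(V₂ − V₁) → W_b/(P₁V₁) = -0.7213.
W_a / W_b = -1.278 / -0.7213 = 1.771.

W_a / W_b ≈ 1.77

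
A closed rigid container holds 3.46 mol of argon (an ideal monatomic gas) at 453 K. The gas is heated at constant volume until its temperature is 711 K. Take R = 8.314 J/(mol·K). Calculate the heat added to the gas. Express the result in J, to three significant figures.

Q ≈ 11100 J

Constant volume ⇒ W = 0, so Q = ΔU = nCᵥΔT with Cᵥ = 3R/2 = 12.47 J/(mol·K).
ΔU = (3.46)(12.47)(711 − 453) = 11133 J.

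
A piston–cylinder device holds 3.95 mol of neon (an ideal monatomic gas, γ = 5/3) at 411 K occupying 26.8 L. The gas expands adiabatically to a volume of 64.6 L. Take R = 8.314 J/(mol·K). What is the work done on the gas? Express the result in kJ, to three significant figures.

W ≈ -8.98 kJ

Adiabatic: TV^(γ−1) = const with γ = 5/3.
T₂ = T₁ (V₁/V₂)^(γ−1) = 411 × (26.8/64.6)^0.667 = 411 × 0.5562 = 228.6 K.
W_by = nCᵥ(T₁ − T₂) = (3.95)(12.47)(411 − 228.6) = 8984 J.
Work on gas = −W_by = -8984 J.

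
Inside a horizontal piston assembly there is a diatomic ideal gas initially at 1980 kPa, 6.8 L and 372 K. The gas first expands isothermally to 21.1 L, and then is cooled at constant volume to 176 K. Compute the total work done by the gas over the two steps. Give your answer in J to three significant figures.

W_total ≈ 15200 J

Step 1 (isothermal): W = P₁V₁ ln(V₂/V₁) = (13464) ln(21.1/6.8) = 15246 J.
Step 2 (isochoric): W = 0 (constant volume).
W_total = 15246 + 0 = 15246 J.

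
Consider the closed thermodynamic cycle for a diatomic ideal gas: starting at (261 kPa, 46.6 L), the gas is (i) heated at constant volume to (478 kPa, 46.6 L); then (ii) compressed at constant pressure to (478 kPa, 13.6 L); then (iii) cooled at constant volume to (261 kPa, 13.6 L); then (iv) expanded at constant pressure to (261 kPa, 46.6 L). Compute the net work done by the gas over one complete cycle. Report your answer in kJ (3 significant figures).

Constant-volume legs do no work.
W(ii) = (478)(13.6 − 46.6) = -15774 J; W(iv) = (261)(46.6 − 13.6) = 8613 J.
W_net = -15774 + 8613 = -7161 J (the counter-clockwise enclosed area).

W_net ≈ -7.16 kJ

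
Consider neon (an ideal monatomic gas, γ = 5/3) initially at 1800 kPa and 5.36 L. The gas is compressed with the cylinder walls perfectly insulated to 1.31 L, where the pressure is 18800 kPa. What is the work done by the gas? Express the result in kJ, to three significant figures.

W ≈ -22.5 kJ

Adiabatic: W = (P₁V₁ − P₂V₂)/(γ − 1) with γ = 5/3.
P₁V₁ = 9648 J, P₂V₂ = 24628 J.
W = (9648 − 24628) / 0.6667 = -22470 J.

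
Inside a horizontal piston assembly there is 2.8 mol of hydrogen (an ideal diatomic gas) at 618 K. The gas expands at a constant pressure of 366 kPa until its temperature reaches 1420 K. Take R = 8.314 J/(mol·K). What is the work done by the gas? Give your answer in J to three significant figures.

Isobaric: W = P ΔV = nR ΔT.
W = (2.8)(8.314)(1420 − 618) = 18670 J.

W ≈ 18700 J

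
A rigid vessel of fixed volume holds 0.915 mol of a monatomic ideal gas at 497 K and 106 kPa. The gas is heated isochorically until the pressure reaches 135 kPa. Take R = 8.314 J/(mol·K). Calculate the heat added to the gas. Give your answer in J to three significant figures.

Constant volume ⇒ W = 0, so Q = ΔU = nCᵥΔT with Cᵥ = 3R/2 = 12.47 J/(mol·K).
At constant V, T₂/T₁ = P₂/P₁ ⇒ ΔT = T₁(P₂/P₁ − 1) = 497·(135/106 − 1) = 136 K.
ΔU = (0.915)(12.47)(136) = 1552 J.

Q ≈ 1550 J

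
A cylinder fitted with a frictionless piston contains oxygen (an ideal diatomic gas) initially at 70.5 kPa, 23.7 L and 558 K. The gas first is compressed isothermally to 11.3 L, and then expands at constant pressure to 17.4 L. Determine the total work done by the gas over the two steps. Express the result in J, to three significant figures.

Step 1 (isothermal): W = P₁V₁ ln(V₂/V₁) = (1671) ln(11.3/23.7) = -1238 J.
After step 1: P = 147.9 kPa, V = 11.3 L, T = 558 K.
Step 2 (isobaric): W = PΔV = (147.9 kPa)(17.4 − 11.3 L) = 902 J.
W_total = -1238 + 902 = -335.6 J.

W_total ≈ -336 J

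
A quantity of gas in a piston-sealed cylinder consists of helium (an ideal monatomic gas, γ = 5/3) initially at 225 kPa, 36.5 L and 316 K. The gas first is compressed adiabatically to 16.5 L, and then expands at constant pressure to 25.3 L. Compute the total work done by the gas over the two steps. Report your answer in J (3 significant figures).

W_total ≈ -1160 J

Step 1 (adiabatic): W = (P₁V₁ − P₂V₂)/(γ−1) = (8212 − 13943)/0.667 = -8595 J.
After step 1: P = 845 kPa, V = 16.5 L, T = 536.5 K.
Step 2 (isobaric): W = PΔV = (845 kPa)(25.3 − 16.5 L) = 7436 J.
W_total = -8595 + 7436 = -1159 J.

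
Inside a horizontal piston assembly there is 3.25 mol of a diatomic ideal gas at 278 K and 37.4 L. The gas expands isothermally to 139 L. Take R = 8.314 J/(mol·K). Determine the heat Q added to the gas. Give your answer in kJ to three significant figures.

Isothermal ⇒ ΔU = 0, so Q = W = nRT ln(V₂/V₁).
Q = (3.25)(8.314)(278) ln(139/37.4) = 7512 × 1.313 = 9861 J.

Q ≈ 9.86 kJ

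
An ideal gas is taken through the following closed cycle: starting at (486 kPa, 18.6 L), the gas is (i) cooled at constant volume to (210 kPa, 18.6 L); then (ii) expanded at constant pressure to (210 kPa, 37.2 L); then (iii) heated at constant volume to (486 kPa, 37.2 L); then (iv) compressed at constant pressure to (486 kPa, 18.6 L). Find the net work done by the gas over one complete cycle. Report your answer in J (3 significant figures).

Constant-volume legs do no work.
W(ii) = (210)(37.2 − 18.6) = 3906 J; W(iv) = (486)(18.6 − 37.2) = -9040 J.
W_net = 3906 − 9040 = -5134 J (the counter-clockwise enclosed area).

W_net ≈ -5130 J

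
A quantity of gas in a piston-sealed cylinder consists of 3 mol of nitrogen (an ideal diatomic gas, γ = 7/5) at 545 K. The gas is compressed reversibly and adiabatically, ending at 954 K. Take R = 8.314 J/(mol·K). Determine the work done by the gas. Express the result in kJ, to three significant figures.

Adiabatic ⇒ Q = 0, so W_by = −ΔU = nCᵥ(T₁ − T₂).
Cᵥ = 5R/2 = 20.79 J/(mol·K).
W = (3)(20.79)(545 − 954) = -25503 J.

W ≈ -25.5 kJ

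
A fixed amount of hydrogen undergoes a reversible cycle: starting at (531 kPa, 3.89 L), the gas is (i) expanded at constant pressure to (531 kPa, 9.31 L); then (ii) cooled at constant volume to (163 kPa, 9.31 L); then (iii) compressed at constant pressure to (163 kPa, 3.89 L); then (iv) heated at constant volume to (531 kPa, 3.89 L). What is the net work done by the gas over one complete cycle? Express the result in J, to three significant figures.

Constant-volume legs do no work.
W(i) = (531)(9.31 − 3.89) = 2878 J; W(iii) = (163)(3.89 − 9.31) = -883.5 J.
W_net = 2878 − 883.5 = 1995 J (the clockwise enclosed area).

W_net ≈ 1990 J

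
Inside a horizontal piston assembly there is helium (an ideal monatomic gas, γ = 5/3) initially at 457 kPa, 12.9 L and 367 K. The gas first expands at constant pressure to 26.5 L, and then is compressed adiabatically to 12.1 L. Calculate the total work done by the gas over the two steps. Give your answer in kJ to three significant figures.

Step 1 (isobaric): W = PΔV = (457 kPa)(26.5 − 12.9 L) = 6215 J.
After step 1: P = 457 kPa, V = 26.5 L, T = 753.9 K.
Step 2 (adiabatic): W = (P₁V₁ − P₂V₂)/(γ−1) = (12110 − 20424)/0.667 = -12470 J.
W_total = 6215 − 12470 = -6255 J.

W_total ≈ -6.25 kJ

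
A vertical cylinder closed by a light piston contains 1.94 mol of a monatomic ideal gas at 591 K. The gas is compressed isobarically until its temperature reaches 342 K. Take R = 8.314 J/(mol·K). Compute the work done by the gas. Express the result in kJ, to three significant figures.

W ≈ -4.02 kJ

Isobaric: W = P ΔV = nR ΔT.
W = (1.94)(8.314)(342 − 591) = -4016 J.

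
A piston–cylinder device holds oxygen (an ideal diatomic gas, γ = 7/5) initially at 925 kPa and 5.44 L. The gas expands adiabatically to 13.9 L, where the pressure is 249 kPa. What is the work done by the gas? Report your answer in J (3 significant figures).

W ≈ 3930 J

Adiabatic: W = (P₁V₁ − P₂V₂)/(γ − 1) with γ = 7/5.
P₁V₁ = 5032 J, P₂V₂ = 3461 J.
W = (5032 − 3461) / 0.4 = 3927 J.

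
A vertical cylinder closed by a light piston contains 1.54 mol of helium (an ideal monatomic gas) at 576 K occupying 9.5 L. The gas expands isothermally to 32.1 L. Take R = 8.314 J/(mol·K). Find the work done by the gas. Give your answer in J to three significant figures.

Isothermal: W = nRT ln(V₂/V₁).
W = (1.54)(8.314)(576) × ln(32.1/9.5)
  = 7375 × 1.218
W_by_gas = 8979 J.

W ≈ 8980 J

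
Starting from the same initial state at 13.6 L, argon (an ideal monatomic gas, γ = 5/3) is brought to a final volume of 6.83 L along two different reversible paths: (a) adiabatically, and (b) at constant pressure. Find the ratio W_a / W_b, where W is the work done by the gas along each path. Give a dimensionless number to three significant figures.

W_a / W_b ≈ 1.76

Path (a) adiabatic: W = P₁V₁(1 − (V₁/V₂)^(γ−1))/(γ−1) → W_a/(P₁V₁) = -0.8741.
Path (b) isobaric: W = P₁(V₂ − V₁) → W_b/(P₁V₁) = -0.4978.
W_a / W_b = -0.8741 / -0.4978 = 1.756.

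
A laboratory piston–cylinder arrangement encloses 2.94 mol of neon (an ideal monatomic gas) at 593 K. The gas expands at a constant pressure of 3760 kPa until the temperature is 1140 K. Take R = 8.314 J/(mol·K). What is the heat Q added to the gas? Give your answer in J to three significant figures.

Q ≈ 33400 J

Isobaric: W = nRΔT = (2.94)(8.314)(547) = 13370 J.
ΔU = nCᵥΔT with Cᵥ = 3R/2: ΔU = (2.94)(12.47)(547) = 20056 J.
Q = ΔU + W = 20056 + 13370 = 33426 J.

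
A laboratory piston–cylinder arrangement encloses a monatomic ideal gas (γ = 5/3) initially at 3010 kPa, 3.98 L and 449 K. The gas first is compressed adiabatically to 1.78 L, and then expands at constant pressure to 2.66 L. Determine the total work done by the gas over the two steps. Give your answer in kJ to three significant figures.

Step 1 (adiabatic): W = (P₁V₁ − P₂V₂)/(γ−1) = (11980 − 20484)/0.667 = -12757 J.
After step 1: P = 11508 kPa, V = 1.78 L, T = 767.8 K.
Step 2 (isobaric): W = PΔV = (11508 kPa)(2.66 − 1.78 L) = 10127 J.
W_total = -12757 + 10127 = -2630 J.

W_total ≈ -2.63 kJ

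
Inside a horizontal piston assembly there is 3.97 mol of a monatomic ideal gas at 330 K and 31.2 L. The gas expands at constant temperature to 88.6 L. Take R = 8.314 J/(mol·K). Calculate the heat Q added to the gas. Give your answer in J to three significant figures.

Isothermal ⇒ ΔU = 0, so Q = W = nRT ln(V₂/V₁).
Q = (3.97)(8.314)(330) ln(88.6/31.2) = 10892 × 1.044 = 11368 J.

Q ≈ 11400 J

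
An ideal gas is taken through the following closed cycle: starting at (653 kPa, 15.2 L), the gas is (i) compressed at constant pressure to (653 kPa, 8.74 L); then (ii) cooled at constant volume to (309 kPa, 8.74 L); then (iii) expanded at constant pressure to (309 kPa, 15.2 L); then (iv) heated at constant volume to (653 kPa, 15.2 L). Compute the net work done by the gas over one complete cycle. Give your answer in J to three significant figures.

Constant-volume legs do no work.
W(i) = (653)(8.74 − 15.2) = -4218 J; W(iii) = (309)(15.2 − 8.74) = 1996 J.
W_net = -4218 + 1996 = -2222 J (the counter-clockwise enclosed area).

W_net ≈ -2220 J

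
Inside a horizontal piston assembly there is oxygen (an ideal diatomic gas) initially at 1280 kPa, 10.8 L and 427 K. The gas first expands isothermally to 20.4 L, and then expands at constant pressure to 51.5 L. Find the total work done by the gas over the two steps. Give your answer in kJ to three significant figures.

Step 1 (isothermal): W = P₁V₁ ln(V₂/V₁) = (13824) ln(20.4/10.8) = 8792 J.
After step 1: P = 677.6 kPa, V = 20.4 L, T = 427 K.
Step 2 (isobaric): W = PΔV = (677.6 kPa)(51.5 − 20.4 L) = 21075 J.
W_total = 8792 + 21075 = 29867 J.

W_total ≈ 29.9 kJ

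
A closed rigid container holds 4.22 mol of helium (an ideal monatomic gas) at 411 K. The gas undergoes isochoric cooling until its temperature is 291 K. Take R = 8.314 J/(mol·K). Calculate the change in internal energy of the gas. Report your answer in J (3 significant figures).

Constant volume ⇒ W = 0, so Q = ΔU = nCᵥΔT with Cᵥ = 3R/2 = 12.47 J/(mol·K).
ΔU = (4.22)(12.47)(291 − 411) = -6315 J.

ΔU ≈ -6320 J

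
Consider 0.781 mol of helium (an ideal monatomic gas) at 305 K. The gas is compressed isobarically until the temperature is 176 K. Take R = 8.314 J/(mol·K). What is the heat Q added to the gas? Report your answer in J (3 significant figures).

Isobaric: W = nRΔT = (0.781)(8.314)(-129) = -837.6 J.
ΔU = nCᵥΔT with Cᵥ = 3R/2: ΔU = (0.781)(12.47)(-129) = -1256 J.
Q = ΔU + W = -1256 − 837.6 = -2094 J.

Q ≈ -2090 J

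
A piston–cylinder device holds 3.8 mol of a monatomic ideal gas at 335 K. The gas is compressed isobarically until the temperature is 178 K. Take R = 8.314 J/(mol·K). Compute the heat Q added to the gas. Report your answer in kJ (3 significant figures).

Isobaric: W = nRΔT = (3.8)(8.314)(-157) = -4960 J.
ΔU = nCᵥΔT with Cᵥ = 3R/2: ΔU = (3.8)(12.47)(-157) = -7440 J.
Q = ΔU + W = -7440 − 4960 = -12400 J.

Q ≈ -12.4 kJ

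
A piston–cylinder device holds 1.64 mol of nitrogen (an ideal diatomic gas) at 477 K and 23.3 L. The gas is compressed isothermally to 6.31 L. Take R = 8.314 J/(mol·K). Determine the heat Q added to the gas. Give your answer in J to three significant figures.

Isothermal ⇒ ΔU = 0, so Q = W = nRT ln(V₂/V₁).
Q = (1.64)(8.314)(477) ln(6.31/23.3) = 6504 × -1.306 = -8496 J.

Q ≈ -8500 J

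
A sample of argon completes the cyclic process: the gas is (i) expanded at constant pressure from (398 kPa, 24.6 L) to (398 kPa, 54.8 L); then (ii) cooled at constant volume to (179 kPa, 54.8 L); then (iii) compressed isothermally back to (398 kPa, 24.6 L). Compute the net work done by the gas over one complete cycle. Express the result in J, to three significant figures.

W_net ≈ 4160 J

Leg (i): W = PΔV = (398)(54.8 − 24.6) = 12020 J.
Leg (ii): W = 0.
Leg (iii): W = PᵢVᵢ ln(V_f/Vᵢ) = (9809) ln(24.6/54.8) = -7857 J.
W_net = 12020 − 7857 = 4163 J.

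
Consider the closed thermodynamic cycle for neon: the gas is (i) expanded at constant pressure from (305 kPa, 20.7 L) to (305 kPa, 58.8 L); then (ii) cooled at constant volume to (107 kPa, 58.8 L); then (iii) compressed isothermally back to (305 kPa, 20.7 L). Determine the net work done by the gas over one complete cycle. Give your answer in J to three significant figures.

Leg (i): W = PΔV = (305)(58.8 − 20.7) = 11620 J.
Leg (ii): W = 0.
Leg (iii): W = PᵢVᵢ ln(V_f/Vᵢ) = (6292) ln(20.7/58.8) = -6568 J.
W_net = 11620 − 6568 = 5052 J.

W_net ≈ 5050 J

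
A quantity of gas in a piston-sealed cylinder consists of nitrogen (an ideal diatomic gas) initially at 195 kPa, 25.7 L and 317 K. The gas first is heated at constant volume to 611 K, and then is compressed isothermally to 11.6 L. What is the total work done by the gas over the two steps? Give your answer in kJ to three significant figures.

Step 1 (isochoric): W = 0 (constant volume).
After step 1: P = 375.9 kPa (V unchanged).
Step 2 (isothermal): W = P₁V₁ ln(V₂/V₁) = (9659) ln(11.6/25.7) = -7684 J.
W_total = 0 − 7684 = -7684 J.

W_total ≈ -7.68 kJ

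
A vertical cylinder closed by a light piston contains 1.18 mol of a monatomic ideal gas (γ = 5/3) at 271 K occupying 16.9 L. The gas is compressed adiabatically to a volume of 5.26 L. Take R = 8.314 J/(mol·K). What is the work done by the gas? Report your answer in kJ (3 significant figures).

Adiabatic: TV^(γ−1) = const with γ = 5/3.
T₂ = T₁ (V₁/V₂)^(γ−1) = 271 × (16.9/5.26)^0.667 = 271 × 2.177 = 590.1 K.
W_by = nCᵥ(T₁ − T₂) = (1.18)(12.47)(271 − 590.1) = -4695 J.

W ≈ -4.70 kJ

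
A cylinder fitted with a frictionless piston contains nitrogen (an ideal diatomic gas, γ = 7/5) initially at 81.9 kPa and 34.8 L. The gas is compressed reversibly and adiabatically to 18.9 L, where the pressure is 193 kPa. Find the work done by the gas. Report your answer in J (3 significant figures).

W ≈ -1990 J

Adiabatic: W = (P₁V₁ − P₂V₂)/(γ − 1) with γ = 7/5.
P₁V₁ = 2850 J, P₂V₂ = 3648 J.
W = (2850 − 3648) / 0.4 = -1994 J.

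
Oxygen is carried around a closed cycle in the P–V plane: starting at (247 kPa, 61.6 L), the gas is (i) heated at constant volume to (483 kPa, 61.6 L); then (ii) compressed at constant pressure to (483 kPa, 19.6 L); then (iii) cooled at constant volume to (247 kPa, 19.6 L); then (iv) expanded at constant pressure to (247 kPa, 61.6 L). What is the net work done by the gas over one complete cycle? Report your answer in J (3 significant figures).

W_net ≈ -9910 J

Constant-volume legs do no work.
W(ii) = (483)(19.6 − 61.6) = -20286 J; W(iv) = (247)(61.6 − 19.6) = 10374 J.
W_net = -20286 + 10374 = -9912 J (the counter-clockwise enclosed area).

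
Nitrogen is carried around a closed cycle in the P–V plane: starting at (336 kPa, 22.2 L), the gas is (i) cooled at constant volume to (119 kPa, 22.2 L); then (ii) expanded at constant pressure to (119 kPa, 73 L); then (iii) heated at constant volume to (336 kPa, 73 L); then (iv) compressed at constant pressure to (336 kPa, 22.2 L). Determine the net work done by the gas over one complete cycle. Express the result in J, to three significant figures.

W_net ≈ -11000 J

Constant-volume legs do no work.
W(ii) = (119)(73 − 22.2) = 6045 J; W(iv) = (336)(22.2 − 73) = -17069 J.
W_net = 6045 − 17069 = -11024 J (the counter-clockwise enclosed area).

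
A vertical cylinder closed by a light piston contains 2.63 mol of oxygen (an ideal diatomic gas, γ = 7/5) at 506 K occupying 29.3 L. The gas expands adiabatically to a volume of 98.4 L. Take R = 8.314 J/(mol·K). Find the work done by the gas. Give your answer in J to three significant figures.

W ≈ 10600 J

Adiabatic: TV^(γ−1) = const with γ = 7/5.
T₂ = T₁ (V₁/V₂)^(γ−1) = 506 × (29.3/98.4)^0.4 = 506 × 0.616 = 311.7 K.
W_by = nCᵥ(T₁ − T₂) = (2.63)(20.79)(506 − 311.7) = 10623 J.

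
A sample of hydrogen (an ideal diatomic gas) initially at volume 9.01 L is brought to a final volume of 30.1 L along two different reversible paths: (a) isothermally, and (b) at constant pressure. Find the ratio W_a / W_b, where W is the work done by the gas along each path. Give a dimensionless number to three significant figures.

Path (a) isothermal: W = P₁V₁ ln(V₂/V₁) → W_a/(P₁V₁) = 1.206.
Path (b) isobaric: W = P₁(V₂ − V₁) → W_b/(P₁V₁) = 2.341.
W_a / W_b = 1.206 / 2.341 = 0.5153.

W_a / W_b ≈ 0.515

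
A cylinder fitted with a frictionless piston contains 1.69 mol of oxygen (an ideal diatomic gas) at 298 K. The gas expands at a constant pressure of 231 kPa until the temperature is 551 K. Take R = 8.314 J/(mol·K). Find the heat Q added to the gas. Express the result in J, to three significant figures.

Isobaric: W = nRΔT = (1.69)(8.314)(253) = 3555 J.
ΔU = nCᵥΔT with Cᵥ = 5R/2: ΔU = (1.69)(20.79)(253) = 8887 J.
Q = ΔU + W = 8887 + 3555 = 12442 J.

Q ≈ 12400 J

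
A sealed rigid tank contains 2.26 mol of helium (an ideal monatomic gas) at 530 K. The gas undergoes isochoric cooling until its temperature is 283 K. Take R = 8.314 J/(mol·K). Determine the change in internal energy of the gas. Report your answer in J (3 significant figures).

ΔU ≈ -6960 J

Constant volume ⇒ W = 0, so Q = ΔU = nCᵥΔT with Cᵥ = 3R/2 = 12.47 J/(mol·K).
ΔU = (2.26)(12.47)(283 − 530) = -6962 J.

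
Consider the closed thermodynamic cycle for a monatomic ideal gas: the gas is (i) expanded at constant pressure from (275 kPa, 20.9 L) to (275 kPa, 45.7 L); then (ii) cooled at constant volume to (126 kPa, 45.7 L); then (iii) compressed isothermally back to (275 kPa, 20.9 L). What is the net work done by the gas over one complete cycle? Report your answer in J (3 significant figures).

W_net ≈ 2320 J

Leg (i): W = PΔV = (275)(45.7 − 20.9) = 6820 J.
Leg (ii): W = 0.
Leg (iii): W = PᵢVᵢ ln(V_f/Vᵢ) = (5758) ln(20.9/45.7) = -4505 J.
W_net = 6820 − 4505 = 2315 J.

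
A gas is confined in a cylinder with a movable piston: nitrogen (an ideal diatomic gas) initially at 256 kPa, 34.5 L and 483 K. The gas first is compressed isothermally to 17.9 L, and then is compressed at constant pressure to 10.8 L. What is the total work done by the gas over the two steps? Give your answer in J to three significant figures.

W_total ≈ -9300 J

Step 1 (isothermal): W = P₁V₁ ln(V₂/V₁) = (8832) ln(17.9/34.5) = -5795 J.
After step 1: P = 493.4 kPa, V = 17.9 L, T = 483 K.
Step 2 (isobaric): W = PΔV = (493.4 kPa)(10.8 − 17.9 L) = -3503 J.
W_total = -5795 − 3503 = -9298 J.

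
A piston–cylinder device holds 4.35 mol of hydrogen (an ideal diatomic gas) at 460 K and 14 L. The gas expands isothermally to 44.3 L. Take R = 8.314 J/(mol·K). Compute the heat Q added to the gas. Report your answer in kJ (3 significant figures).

Q ≈ 19.2 kJ

Isothermal ⇒ ΔU = 0, so Q = W = nRT ln(V₂/V₁).
Q = (4.35)(8.314)(460) ln(44.3/14) = 16636 × 1.152 = 19164 J.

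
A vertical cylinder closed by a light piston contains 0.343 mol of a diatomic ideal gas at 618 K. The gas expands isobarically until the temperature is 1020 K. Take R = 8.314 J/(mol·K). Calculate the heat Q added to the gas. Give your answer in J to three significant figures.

Isobaric: W = nRΔT = (0.343)(8.314)(402) = 1146 J.
ΔU = nCᵥΔT with Cᵥ = 5R/2: ΔU = (0.343)(20.79)(402) = 2866 J.
Q = ΔU + W = 2866 + 1146 = 4012 J.

Q ≈ 4010 J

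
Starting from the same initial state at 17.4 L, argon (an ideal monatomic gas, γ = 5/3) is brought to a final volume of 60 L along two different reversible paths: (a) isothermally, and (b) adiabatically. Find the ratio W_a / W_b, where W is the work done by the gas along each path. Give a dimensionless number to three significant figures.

W_a / W_b ≈ 1.47

Path (a) isothermal: W = P₁V₁ ln(V₂/V₁) → W_a/(P₁V₁) = 1.238.
Path (b) adiabatic: W = P₁V₁(1 − (V₁/V₂)^(γ−1))/(γ−1) → W_b/(P₁V₁) = 0.8428.
W_a / W_b = 1.238 / 0.8428 = 1.469.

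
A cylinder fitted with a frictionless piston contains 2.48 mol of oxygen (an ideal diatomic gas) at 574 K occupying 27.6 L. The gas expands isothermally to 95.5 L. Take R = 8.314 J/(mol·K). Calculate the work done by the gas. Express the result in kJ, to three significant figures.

W ≈ 14.7 kJ

Isothermal: W = nRT ln(V₂/V₁).
W = (2.48)(8.314)(574) × ln(95.5/27.6)
  = 11835 × 1.241
W_by_gas = 14691 J.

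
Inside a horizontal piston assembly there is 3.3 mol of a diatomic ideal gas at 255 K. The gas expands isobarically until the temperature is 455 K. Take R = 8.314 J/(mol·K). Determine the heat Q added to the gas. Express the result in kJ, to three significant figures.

Q ≈ 19.2 kJ

Isobaric: W = nRΔT = (3.3)(8.314)(200) = 5487 J.
ΔU = nCᵥΔT with Cᵥ = 5R/2: ΔU = (3.3)(20.79)(200) = 13718 J.
Q = ΔU + W = 13718 + 5487 = 19205 J.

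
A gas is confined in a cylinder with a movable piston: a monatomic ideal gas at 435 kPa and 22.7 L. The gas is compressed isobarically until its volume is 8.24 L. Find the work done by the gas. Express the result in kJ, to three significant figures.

W ≈ -6.29 kJ

Isobaric: W = P ΔV.
W = (435 kPa)(8.24 − 22.7 L) = (435)(-14.46) = -6290 J.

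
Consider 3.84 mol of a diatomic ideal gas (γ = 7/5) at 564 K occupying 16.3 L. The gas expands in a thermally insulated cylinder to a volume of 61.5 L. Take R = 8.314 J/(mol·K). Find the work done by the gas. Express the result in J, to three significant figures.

Adiabatic: TV^(γ−1) = const with γ = 7/5.
T₂ = T₁ (V₁/V₂)^(γ−1) = 564 × (16.3/61.5)^0.4 = 564 × 0.5879 = 331.6 K.
W_by = nCᵥ(T₁ − T₂) = (3.84)(20.79)(564 − 331.6) = 18550 J.

W ≈ 18500 J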